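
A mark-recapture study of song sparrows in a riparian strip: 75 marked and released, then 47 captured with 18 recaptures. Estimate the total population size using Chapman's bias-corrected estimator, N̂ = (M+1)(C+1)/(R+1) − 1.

N = 191

N̂ = (75+1)(47+1)/(18+1) − 1 = 76·48/19 − 1
= 3648/19 − 1 = 192 − 1 = 191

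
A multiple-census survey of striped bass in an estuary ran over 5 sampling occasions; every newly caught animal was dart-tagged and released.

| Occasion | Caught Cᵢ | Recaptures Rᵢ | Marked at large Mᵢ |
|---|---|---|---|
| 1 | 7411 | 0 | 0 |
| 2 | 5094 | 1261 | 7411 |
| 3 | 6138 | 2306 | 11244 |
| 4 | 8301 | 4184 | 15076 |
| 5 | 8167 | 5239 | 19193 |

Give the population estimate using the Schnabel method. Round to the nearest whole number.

Σ MᵢCᵢ = 0·7411 + 7411·5094 + 11244·6138 + 15076·8301 + 19193·8167 = 0 + 37751634 + 69015672 + 125145876 + 156749231 = 388662413
Σ Rᵢ = 0 + 1261 + 2306 + 4184 + 5239 = 12990
N̂ = 388662413 / 12990 ≈ 29920.1 → 29920

N ≈ 29,920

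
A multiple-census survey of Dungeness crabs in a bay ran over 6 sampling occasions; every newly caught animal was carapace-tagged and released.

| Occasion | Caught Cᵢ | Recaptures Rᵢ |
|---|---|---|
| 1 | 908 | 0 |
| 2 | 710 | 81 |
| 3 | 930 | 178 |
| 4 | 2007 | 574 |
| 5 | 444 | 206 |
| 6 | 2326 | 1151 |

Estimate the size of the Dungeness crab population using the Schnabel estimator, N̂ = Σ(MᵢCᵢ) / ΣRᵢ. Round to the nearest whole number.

Marked at large before each occasion: Mᵢ = Σⱼ<ᵢ (Cⱼ − Rⱼ) → M1=0, M2=908, M3=1537, M4=2289, M5=3722, M6=3960
Σ MᵢCᵢ = 0·908 + 908·710 + 1537·930 + 2289·2007 + 3722·444 + 3960·2326 = 0 + 644680 + 1429410 + 4594023 + 1652568 + 9210960 = 17531641
Σ Rᵢ = 0 + 81 + 178 + 574 + 206 + 1151 = 2190
N̂ = 17531641 / 2190 ≈ 8005.3 → 8005

N ≈ 8005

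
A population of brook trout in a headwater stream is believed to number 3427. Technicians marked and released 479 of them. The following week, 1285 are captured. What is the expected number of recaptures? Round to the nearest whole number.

expected recaptures ≈ 180

Expected recaptures E[R] = M·C / N.
E[R] = 479 × 1285 / 3427 = 615515 / 3427 ≈ 179.6 → 180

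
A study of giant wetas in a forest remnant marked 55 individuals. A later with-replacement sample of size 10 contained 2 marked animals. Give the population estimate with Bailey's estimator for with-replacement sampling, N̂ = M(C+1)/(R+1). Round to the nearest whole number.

N ≈ 202

N̂ = 55·(10+1)/(2+1) = 55·11/3 = 605/3 ≈ 201.7 → 202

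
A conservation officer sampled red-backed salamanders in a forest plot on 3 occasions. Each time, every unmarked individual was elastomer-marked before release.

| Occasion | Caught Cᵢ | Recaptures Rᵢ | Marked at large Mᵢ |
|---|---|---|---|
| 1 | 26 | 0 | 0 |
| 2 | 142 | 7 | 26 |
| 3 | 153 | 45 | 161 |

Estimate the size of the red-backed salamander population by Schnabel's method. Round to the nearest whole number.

N ≈ 545

Σ MᵢCᵢ = 0·26 + 26·142 + 161·153 = 0 + 3692 + 24633 = 28325
Σ Rᵢ = 0 + 7 + 45 = 52
N̂ = 28325 / 52 ≈ 544.7 → 545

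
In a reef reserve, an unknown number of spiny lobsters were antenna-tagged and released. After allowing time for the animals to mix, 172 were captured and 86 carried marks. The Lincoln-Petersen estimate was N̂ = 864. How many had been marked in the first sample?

From N = M·C/R: M = N·R / C = 864·86 / 172 = 74304 / 172 = 432.

M = 432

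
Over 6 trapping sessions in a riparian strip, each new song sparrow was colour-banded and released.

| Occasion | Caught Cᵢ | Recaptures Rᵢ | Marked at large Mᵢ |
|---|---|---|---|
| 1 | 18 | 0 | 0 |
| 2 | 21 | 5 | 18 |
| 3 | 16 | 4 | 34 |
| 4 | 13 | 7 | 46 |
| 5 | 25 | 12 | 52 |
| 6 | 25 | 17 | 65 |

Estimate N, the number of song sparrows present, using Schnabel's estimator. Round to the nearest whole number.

Σ MᵢCᵢ = 0·18 + 18·21 + 34·16 + 46·13 + 52·25 + 65·25 = 0 + 378 + 544 + 598 + 1300 + 1625 = 4445
Σ Rᵢ = 0 + 5 + 4 + 7 + 12 + 17 = 45
N̂ = 4445 / 45 ≈ 98.8 → 99

N ≈ 99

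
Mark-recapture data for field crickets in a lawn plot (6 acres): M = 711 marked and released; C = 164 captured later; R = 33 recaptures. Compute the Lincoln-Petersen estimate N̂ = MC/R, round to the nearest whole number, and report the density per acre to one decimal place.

N̂ = 711·164/33 = 116604/33 ≈ 3533.45 → 3533
Density = N̂ / area = 3533 / 6 ≈ 588.83 → 588.8 per acre

density ≈ 588.8 field crickets per acre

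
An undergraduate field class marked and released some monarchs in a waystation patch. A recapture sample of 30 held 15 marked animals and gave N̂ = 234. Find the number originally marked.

M = 117

From N = M·C/R: M = N·R / C = 234·15 / 30 = 3510 / 30 = 117.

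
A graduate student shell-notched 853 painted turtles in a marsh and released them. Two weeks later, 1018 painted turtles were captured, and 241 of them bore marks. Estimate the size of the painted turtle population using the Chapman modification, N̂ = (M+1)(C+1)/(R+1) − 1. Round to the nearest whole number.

N ≈ 3595

N̂ = (853+1)(1018+1)/(241+1) − 1 = 854·1019/242 − 1
= 870226/242 − 1 ≈ 3596.0 − 1 ≈ 3595.0 → 3595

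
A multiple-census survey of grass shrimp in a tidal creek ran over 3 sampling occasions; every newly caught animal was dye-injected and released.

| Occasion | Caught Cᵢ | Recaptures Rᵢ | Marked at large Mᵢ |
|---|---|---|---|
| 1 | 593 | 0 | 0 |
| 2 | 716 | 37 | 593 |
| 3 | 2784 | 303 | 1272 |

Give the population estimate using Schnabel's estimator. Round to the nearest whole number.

N ≈ 11,664

Σ MᵢCᵢ = 0·593 + 593·716 + 1272·2784 = 0 + 424588 + 3541248 = 3965836
Σ Rᵢ = 0 + 37 + 303 = 340
N̂ = 3965836 / 340 ≈ 11664.2 → 11664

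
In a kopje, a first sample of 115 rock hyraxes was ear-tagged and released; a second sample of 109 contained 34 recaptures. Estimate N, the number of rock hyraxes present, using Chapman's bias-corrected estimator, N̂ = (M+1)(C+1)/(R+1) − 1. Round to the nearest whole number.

N̂ = (115+1)(109+1)/(34+1) − 1 = 116·110/35 − 1
= 12760/35 − 1 ≈ 364.6 − 1 ≈ 363.6 → 364

N ≈ 364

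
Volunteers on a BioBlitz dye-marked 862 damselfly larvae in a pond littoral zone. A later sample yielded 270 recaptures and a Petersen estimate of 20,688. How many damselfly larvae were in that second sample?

C = 6480

From N = M·C/R: C = N·R / M = 20688·270 / 862 = 5585760 / 862 = 6480.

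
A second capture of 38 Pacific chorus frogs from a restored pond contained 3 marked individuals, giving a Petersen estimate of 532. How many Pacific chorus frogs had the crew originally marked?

M = 42

From N = M·C/R: M = N·R / C = 532·3 / 38 = 1596 / 38 = 42.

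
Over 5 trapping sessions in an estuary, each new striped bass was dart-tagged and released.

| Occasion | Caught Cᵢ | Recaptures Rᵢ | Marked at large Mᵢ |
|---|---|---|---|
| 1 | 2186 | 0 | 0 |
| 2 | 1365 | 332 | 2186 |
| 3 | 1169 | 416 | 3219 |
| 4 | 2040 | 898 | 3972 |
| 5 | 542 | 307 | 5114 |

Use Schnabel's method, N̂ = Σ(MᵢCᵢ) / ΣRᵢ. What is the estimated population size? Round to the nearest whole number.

Σ MᵢCᵢ = 0·2186 + 2186·1365 + 3219·1169 + 3972·2040 + 5114·542 = 0 + 2983890 + 3763011 + 8102880 + 2771788 = 17621569
Σ Rᵢ = 0 + 332 + 416 + 898 + 307 = 1953
N̂ = 17621569 / 1953 ≈ 9022.8 → 9023

N ≈ 9023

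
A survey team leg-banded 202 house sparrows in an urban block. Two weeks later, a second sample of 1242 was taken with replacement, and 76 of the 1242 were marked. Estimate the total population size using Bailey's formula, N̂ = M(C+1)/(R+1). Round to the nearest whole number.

N ≈ 3261

N̂ = 202·(1242+1)/(76+1) = 202·1243/77 = 251086/77 ≈ 3260.9 → 3261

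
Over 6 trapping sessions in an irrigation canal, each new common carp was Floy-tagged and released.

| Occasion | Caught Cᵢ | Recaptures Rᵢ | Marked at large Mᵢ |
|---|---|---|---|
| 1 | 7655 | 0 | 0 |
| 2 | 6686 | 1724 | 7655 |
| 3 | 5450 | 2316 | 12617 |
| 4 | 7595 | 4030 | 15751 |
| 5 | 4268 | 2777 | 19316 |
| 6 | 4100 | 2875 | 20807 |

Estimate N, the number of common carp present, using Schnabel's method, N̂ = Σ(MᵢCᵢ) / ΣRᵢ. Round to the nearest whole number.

Σ MᵢCᵢ = 0·7655 + 7655·6686 + 12617·5450 + 15751·7595 + 19316·4268 + 20807·4100 = 0 + 51181330 + 68762650 + 119628845 + 82440688 + 85308700 = 407322213
Σ Rᵢ = 0 + 1724 + 2316 + 4030 + 2777 + 2875 = 13722
N̂ = 407322213 / 13722 ≈ 29683.9 → 29684

N ≈ 29,684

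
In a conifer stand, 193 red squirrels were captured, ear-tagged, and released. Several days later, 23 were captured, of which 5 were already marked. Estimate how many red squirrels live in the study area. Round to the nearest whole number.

The marked fraction in the recapture sample should equal the marked fraction in the population: 5/23 = 193/N.
N = (193 × 23) / 5 = 4439 / 5 ≈ 887.8 → 888

N ≈ 888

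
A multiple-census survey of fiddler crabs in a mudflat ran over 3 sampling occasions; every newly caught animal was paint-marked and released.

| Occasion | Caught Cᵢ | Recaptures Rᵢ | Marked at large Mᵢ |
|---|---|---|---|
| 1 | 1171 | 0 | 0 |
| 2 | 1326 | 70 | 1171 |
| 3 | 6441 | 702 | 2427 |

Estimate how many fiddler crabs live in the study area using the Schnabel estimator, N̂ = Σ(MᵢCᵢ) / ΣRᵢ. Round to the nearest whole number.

Σ MᵢCᵢ = 0·1171 + 1171·1326 + 2427·6441 = 0 + 1552746 + 15632307 = 17185053
Σ Rᵢ = 0 + 70 + 702 = 772
N̂ = 17185053 / 772 ≈ 22260.4 → 22260

N ≈ 22,260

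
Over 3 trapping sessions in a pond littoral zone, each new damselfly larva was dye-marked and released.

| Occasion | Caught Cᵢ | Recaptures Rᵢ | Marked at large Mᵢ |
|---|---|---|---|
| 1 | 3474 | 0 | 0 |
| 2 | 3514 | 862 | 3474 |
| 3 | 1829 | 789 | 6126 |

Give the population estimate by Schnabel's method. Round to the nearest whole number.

N ≈ 14,181

Σ MᵢCᵢ = 0·3474 + 3474·3514 + 6126·1829 = 0 + 12207636 + 11204454 = 23412090
Σ Rᵢ = 0 + 862 + 789 = 1651
N̂ = 23412090 / 1651 ≈ 14180.6 → 14181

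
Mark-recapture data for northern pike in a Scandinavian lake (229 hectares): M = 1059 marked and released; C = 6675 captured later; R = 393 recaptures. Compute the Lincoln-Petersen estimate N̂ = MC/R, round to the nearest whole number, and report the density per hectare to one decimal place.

N̂ = 1059·6675/393 = 7068825/393 ≈ 17986.8 → 17987
Density = N̂ / area = 17987 / 229 ≈ 78.546 → 78.5 per hectare

density ≈ 78.5 northern pike per hectare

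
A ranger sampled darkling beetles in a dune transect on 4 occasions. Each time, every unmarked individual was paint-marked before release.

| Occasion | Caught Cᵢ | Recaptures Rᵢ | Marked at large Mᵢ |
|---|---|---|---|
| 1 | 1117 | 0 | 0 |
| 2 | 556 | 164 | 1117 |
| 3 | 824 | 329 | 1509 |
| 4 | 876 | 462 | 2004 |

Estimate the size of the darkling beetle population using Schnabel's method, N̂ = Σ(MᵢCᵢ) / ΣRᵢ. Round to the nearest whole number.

Σ MᵢCᵢ = 0·1117 + 1117·556 + 1509·824 + 2004·876 = 0 + 621052 + 1243416 + 1755504 = 3619972
Σ Rᵢ = 0 + 164 + 329 + 462 = 955
N̂ = 3619972 / 955 ≈ 3790.5 → 3791

N ≈ 3791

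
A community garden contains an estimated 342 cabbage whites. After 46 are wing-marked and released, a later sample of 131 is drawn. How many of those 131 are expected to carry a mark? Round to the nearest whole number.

The marked fraction of the population is 46/342, so in a sample of 131 expect C·(M/N) marked.
E[R] = 46 × 131 / 342 = 6026 / 342 ≈ 17.6 → 18

expected recaptures ≈ 18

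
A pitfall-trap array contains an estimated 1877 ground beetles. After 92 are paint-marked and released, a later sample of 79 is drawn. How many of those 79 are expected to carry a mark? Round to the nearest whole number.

expected recaptures ≈ 4

Expected recaptures E[R] = M·C / N.
E[R] = 92 × 79 / 1877 = 7268 / 1877 ≈ 3.9 → 4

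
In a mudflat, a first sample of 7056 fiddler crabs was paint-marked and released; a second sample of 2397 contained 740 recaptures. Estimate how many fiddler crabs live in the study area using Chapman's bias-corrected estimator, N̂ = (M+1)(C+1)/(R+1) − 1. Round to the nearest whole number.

N̂ = (7056+1)(2397+1)/(740+1) − 1 = 7057·2398/741 − 1
= 16922686/741 − 1 ≈ 22837.6 − 1 ≈ 22836.6 → 22837

N ≈ 22,837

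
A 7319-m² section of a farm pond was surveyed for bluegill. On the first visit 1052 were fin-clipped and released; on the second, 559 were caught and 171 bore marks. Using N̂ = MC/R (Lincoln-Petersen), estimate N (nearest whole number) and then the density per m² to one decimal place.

density ≈ 0.5 bluegill per m²

N̂ = 1052·559/171 = 588068/171 ≈ 3439.0 → 3439
Density = N̂ / area = 3439 / 7319 ≈ 0.47 → 0.5 per m²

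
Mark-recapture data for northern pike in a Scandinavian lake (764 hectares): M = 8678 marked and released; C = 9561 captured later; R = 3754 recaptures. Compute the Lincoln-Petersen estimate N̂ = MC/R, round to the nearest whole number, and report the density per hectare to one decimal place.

density ≈ 28.9 northern pike per hectare

N̂ = 8678·9561/3754 = 82970358/3754 ≈ 22101.9 → 22102
Density = N̂ / area = 22102 / 764 ≈ 28.93 → 28.9 per hectare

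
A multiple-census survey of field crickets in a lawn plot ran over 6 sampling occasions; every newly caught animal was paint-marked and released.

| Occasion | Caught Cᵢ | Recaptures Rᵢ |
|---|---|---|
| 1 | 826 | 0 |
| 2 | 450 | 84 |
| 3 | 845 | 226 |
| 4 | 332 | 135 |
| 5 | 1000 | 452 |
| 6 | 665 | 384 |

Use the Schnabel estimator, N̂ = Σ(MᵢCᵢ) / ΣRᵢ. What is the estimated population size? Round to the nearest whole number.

Marked at large before each occasion: Mᵢ = Σⱼ<ᵢ (Cⱼ − Rⱼ) → M1=0, M2=826, M3=1192, M4=1811, M5=2008, M6=2556
Σ MᵢCᵢ = 0·826 + 826·450 + 1192·845 + 1811·332 + 2008·1000 + 2556·665 = 0 + 371700 + 1007240 + 601252 + 2008000 + 1699740 = 5687932
Σ Rᵢ = 0 + 84 + 226 + 135 + 452 + 384 = 1281
N̂ = 5687932 / 1281 ≈ 4440.2 → 4440

N ≈ 4440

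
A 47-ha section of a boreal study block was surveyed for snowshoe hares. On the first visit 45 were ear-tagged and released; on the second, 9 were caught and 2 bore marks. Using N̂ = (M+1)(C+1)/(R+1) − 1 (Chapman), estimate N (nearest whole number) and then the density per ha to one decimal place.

density ≈ 3.2 snowshoe hares per ha

N̂ = 46·10/3 − 1 = 460/3 − 1 ≈ 152.3 → 152
Density = N̂ / area = 152 / 47 ≈ 3.23 → 3.2 per ha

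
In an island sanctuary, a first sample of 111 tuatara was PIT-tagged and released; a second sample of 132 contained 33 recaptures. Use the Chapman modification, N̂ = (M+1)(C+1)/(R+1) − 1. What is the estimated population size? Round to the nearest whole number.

N ≈ 437

N̂ = (111+1)(132+1)/(33+1) − 1 = 112·133/34 − 1
= 14896/34 − 1 ≈ 438.1 − 1 ≈ 437.1 → 437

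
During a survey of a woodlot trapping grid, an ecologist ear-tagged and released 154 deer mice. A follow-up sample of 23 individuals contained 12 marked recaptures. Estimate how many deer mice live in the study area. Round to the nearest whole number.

If marked individuals mix randomly, R/C ≈ M/N, giving N ≈ M·C/R.
N = (154 × 23) / 12 = 3542 / 12 ≈ 295.2 → 295

N ≈ 295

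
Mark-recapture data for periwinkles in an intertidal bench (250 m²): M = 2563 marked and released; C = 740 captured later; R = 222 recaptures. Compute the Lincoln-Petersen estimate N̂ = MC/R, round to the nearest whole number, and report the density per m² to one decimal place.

density ≈ 34.2 periwinkles per m²

N̂ = 2563·740/222 = 1896620/222 ≈ 8543.3 → 8543
Density = N̂ / area = 8543 / 250 ≈ 34.17 → 34.2 per m²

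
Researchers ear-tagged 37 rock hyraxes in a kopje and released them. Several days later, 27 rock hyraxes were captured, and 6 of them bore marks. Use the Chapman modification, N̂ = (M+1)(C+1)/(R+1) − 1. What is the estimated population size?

N̂ = (37+1)(27+1)/(6+1) − 1 = 38·28/7 − 1
= 1064/7 − 1 = 152 − 1 = 151

N = 151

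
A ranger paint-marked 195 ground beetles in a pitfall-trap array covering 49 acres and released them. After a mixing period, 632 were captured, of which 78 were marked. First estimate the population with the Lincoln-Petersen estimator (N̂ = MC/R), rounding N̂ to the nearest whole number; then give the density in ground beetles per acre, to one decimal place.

density ≈ 32.2 ground beetles per acre

N̂ = 195·632/78 = 123240/78 = 1580
Density = N̂ / area = 1580 / 49 ≈ 32.24 → 32.2 per acre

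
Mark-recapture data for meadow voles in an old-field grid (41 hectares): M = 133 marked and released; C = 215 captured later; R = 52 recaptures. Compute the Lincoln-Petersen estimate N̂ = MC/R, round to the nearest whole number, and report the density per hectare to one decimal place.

N̂ = 133·215/52 = 28595/52 ≈ 549.9 → 550
Density = N̂ / area = 550 / 41 ≈ 13.41 → 13.4 per hectare

density ≈ 13.4 meadow voles per hectare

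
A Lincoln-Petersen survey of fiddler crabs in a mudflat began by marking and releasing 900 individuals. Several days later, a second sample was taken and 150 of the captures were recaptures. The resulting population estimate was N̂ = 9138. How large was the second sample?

C = 1523

From N = M·C/R: C = N·R / M = 9138·150 / 900 = 1370700 / 900 = 1523.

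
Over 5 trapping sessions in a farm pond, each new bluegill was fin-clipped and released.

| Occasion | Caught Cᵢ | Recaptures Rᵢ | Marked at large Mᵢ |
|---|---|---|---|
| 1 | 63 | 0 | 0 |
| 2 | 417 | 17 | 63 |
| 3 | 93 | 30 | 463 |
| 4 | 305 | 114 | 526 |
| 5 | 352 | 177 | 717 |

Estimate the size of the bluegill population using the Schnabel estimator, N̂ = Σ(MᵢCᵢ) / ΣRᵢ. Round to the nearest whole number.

Σ MᵢCᵢ = 0·63 + 63·417 + 463·93 + 526·305 + 717·352 = 0 + 26271 + 43059 + 160430 + 252384 = 482144
Σ Rᵢ = 0 + 17 + 30 + 114 + 177 = 338
N̂ = 482144 / 338 ≈ 1426.46 → 1426

N ≈ 1426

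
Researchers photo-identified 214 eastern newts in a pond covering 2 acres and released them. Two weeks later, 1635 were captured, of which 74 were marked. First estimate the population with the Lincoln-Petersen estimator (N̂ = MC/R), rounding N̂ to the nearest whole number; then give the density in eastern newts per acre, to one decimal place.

N̂ = 214·1635/74 = 349890/74 ≈ 4728.2 → 4728
Density = N̂ / area = 4728 / 2 = 2364.0 per acre

density ≈ 2364.0 eastern newts per acre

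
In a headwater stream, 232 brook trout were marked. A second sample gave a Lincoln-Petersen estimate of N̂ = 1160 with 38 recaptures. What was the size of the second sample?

From N = M·C/R: C = N·R / M = 1160·38 / 232 = 44080 / 232 = 190.

C = 190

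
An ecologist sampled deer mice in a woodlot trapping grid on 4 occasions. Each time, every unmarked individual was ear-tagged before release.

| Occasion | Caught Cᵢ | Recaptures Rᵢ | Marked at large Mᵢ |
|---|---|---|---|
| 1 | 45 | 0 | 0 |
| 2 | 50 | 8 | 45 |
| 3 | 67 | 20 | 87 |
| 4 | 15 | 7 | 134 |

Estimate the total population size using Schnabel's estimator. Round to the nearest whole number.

N ≈ 288

Σ MᵢCᵢ = 0·45 + 45·50 + 87·67 + 134·15 = 0 + 2250 + 5829 + 2010 = 10089
Σ Rᵢ = 0 + 8 + 20 + 7 = 35
N̂ = 10089 / 35 ≈ 288.3 → 288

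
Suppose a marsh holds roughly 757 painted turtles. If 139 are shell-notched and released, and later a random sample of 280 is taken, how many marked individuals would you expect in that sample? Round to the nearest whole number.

expected recaptures ≈ 51

Expected recaptures E[R] = M·C / N.
E[R] = 139 × 280 / 757 = 38920 / 757 ≈ 51.4 → 51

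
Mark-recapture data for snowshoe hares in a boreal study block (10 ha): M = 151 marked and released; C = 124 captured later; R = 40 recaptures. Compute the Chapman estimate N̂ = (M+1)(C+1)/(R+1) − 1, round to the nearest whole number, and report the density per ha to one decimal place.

density ≈ 46.2 snowshoe hares per ha

N̂ = 152·125/41 − 1 = 19000/41 − 1 ≈ 462.4 → 462
Density = N̂ / area = 462 / 10 ≈ 46.20 → 46.2 per ha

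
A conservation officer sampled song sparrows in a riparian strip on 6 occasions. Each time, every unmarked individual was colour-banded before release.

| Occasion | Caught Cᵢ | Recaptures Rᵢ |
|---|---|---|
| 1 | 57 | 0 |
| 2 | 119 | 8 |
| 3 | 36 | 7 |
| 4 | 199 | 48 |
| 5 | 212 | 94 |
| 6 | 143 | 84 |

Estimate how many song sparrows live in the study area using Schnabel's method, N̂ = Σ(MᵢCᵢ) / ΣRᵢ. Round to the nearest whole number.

N ≈ 799

Marked at large before each occasion: Mᵢ = Σⱼ<ᵢ (Cⱼ − Rⱼ) → M1=0, M2=57, M3=168, M4=197, M5=348, M6=466
Σ MᵢCᵢ = 0·57 + 57·119 + 168·36 + 197·199 + 348·212 + 466·143 = 0 + 6783 + 6048 + 39203 + 73776 + 66638 = 192448
Σ Rᵢ = 0 + 8 + 7 + 48 + 94 + 84 = 241
N̂ = 192448 / 241 ≈ 798.5 → 799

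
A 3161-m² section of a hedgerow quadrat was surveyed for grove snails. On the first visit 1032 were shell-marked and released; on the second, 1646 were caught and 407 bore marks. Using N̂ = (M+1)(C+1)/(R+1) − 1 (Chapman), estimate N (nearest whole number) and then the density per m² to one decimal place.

N̂ = 1033·1647/408 − 1 = 1701351/408 − 1 ≈ 4169.0 → 4169
Density = N̂ / area = 4169 / 3161 ≈ 1.32 → 1.3 per m²

density ≈ 1.3 grove snails per m²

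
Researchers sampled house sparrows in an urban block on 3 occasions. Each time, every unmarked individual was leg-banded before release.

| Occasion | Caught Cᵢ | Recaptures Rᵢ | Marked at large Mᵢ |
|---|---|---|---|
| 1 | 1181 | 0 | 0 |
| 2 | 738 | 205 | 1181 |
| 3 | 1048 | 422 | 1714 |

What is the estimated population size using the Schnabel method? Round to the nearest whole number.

N ≈ 4255

Σ MᵢCᵢ = 0·1181 + 1181·738 + 1714·1048 = 0 + 871578 + 1796272 = 2667850
Σ Rᵢ = 0 + 205 + 422 = 627
N̂ = 2667850 / 627 ≈ 4254.9 → 4255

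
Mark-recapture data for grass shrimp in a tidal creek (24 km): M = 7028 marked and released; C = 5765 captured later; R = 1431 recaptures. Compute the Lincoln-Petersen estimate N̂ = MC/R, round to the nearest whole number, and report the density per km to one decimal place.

N̂ = 7028·5765/1431 = 40516420/1431 ≈ 28313.4 → 28313
Density = N̂ / area = 28313 / 24 ≈ 1179.71 → 1179.7 per km

density ≈ 1179.7 grass shrimp per km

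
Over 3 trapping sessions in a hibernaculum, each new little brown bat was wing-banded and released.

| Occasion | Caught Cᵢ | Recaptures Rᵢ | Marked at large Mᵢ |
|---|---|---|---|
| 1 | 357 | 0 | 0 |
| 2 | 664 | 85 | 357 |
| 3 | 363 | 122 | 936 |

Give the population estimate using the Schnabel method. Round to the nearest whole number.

Σ MᵢCᵢ = 0·357 + 357·664 + 936·363 = 0 + 237048 + 339768 = 576816
Σ Rᵢ = 0 + 85 + 122 = 207
N̂ = 576816 / 207 ≈ 2786.6 → 2787

N ≈ 2787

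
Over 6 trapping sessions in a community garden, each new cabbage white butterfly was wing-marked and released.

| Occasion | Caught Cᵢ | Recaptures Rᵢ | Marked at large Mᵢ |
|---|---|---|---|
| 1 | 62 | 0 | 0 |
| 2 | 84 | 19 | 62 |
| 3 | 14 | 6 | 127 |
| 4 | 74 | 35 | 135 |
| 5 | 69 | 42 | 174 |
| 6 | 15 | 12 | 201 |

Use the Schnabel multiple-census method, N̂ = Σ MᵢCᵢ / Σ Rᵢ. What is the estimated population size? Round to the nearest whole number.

N ≈ 281

Σ MᵢCᵢ = 0·62 + 62·84 + 127·14 + 135·74 + 174·69 + 201·15 = 0 + 5208 + 1778 + 9990 + 12006 + 3015 = 31997
Σ Rᵢ = 0 + 19 + 6 + 35 + 42 + 12 = 114
N̂ = 31997 / 114 ≈ 280.7 → 281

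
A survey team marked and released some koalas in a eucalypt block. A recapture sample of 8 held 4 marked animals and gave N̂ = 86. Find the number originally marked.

M = 43

From N = M·C/R: M = N·R / C = 86·4 / 8 = 344 / 8 = 43.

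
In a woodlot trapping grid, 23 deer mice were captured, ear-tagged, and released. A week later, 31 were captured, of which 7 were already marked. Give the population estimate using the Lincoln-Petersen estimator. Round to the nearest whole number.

N ≈ 102

Lincoln-Petersen assumes M/N = R/C, so N = M·C / R.
N = (23 × 31) / 7 = 713 / 7 ≈ 101.9 → 102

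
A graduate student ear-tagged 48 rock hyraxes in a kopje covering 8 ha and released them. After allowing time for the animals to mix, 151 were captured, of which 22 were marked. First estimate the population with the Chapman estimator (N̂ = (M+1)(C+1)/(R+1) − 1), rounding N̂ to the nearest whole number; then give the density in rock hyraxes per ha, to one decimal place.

N̂ = 49·152/23 − 1 = 7448/23 − 1 ≈ 322.8 → 323
Density = N̂ / area = 323 / 8 ≈ 40.38 → 40.4 per ha

density ≈ 40.4 rock hyraxes per ha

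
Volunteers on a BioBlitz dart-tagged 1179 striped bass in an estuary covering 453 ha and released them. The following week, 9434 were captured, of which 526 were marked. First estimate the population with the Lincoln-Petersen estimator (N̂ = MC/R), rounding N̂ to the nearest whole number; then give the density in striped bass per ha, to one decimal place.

N̂ = 1179·9434/526 = 11122686/526 ≈ 21145.8 → 21146
Density = N̂ / area = 21146 / 453 ≈ 46.68 → 46.7 per ha

density ≈ 46.7 striped bass per ha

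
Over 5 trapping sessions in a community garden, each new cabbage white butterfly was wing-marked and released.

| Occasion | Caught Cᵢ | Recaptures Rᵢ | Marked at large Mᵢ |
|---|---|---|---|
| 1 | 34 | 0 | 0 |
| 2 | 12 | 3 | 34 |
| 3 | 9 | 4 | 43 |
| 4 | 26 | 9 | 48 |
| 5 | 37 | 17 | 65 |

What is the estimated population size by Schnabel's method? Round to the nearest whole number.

N ≈ 135

Σ MᵢCᵢ = 0·34 + 34·12 + 43·9 + 48·26 + 65·37 = 0 + 408 + 387 + 1248 + 2405 = 4448
Σ Rᵢ = 0 + 3 + 4 + 9 + 17 = 33
N̂ = 4448 / 33 ≈ 134.8 → 135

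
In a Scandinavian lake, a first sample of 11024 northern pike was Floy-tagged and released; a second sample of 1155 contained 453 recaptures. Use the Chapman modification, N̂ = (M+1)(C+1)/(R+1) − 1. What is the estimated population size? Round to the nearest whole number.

N ≈ 28,071

N̂ = (11024+1)(1155+1)/(453+1) − 1 = 11025·1156/454 − 1
= 12744900/454 − 1 ≈ 28072.47 − 1 ≈ 28071.47 → 28071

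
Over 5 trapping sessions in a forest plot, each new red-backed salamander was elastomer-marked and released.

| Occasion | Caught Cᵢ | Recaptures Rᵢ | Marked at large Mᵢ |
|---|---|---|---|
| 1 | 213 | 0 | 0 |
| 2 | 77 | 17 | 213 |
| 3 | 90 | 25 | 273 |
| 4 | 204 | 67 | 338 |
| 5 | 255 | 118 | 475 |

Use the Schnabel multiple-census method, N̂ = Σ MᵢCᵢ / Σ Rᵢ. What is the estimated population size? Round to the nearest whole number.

Σ MᵢCᵢ = 0·213 + 213·77 + 273·90 + 338·204 + 475·255 = 0 + 16401 + 24570 + 68952 + 121125 = 231048
Σ Rᵢ = 0 + 17 + 25 + 67 + 118 = 227
N̂ = 231048 / 227 ≈ 1017.8 → 1018

N ≈ 1018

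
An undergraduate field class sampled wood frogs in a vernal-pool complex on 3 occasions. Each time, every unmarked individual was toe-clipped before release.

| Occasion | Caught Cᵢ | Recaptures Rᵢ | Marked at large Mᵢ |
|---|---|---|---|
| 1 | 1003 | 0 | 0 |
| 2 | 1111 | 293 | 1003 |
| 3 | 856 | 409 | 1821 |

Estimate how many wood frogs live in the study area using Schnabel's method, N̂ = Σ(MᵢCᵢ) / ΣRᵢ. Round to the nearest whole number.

N ≈ 3808

Σ MᵢCᵢ = 0·1003 + 1003·1111 + 1821·856 = 0 + 1114333 + 1558776 = 2673109
Σ Rᵢ = 0 + 293 + 409 = 702
N̂ = 2673109 / 702 ≈ 3807.8 → 3808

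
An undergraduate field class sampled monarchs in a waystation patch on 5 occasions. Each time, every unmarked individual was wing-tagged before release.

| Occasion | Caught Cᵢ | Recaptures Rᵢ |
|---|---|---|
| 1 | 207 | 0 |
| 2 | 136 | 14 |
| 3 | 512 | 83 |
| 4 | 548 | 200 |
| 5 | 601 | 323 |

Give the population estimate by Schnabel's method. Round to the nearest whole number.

N ≈ 2059

Marked at large before each occasion: Mᵢ = Σⱼ<ᵢ (Cⱼ − Rⱼ) → M1=0, M2=207, M3=329, M4=758, M5=1106
Σ MᵢCᵢ = 0·207 + 207·136 + 329·512 + 758·548 + 1106·601 = 0 + 28152 + 168448 + 415384 + 664706 = 1276690
Σ Rᵢ = 0 + 14 + 83 + 200 + 323 = 620
N̂ = 1276690 / 620 ≈ 2059.2 → 2059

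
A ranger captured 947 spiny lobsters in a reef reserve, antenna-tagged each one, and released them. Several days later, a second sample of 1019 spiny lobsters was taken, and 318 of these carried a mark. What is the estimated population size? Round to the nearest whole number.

N = (947 × 1019) / 318 = 964993 / 318 ≈ 3034.6 → 3035

N ≈ 3035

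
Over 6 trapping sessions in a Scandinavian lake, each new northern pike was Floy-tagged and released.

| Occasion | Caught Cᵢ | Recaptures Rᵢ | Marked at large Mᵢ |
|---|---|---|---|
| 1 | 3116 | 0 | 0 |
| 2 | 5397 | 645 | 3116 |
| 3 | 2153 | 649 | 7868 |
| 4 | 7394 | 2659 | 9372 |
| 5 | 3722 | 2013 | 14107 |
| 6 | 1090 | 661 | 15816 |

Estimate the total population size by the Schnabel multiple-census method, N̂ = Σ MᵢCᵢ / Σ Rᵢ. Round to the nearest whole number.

N ≈ 26,075

Σ MᵢCᵢ = 0·3116 + 3116·5397 + 7868·2153 + 9372·7394 + 14107·3722 + 15816·1090 = 0 + 16817052 + 16939804 + 69296568 + 52506254 + 17239440 = 172799118
Σ Rᵢ = 0 + 645 + 649 + 2659 + 2013 + 661 = 6627
N̂ = 172799118 / 6627 ≈ 26075.0 → 26075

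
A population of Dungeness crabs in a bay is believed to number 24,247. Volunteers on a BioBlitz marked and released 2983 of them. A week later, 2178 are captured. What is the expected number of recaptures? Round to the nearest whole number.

Expected recaptures E[R] = M·C / N.
E[R] = 2983 × 2178 / 24247 = 6496974 / 24247 ≈ 267.9 → 268

expected recaptures ≈ 268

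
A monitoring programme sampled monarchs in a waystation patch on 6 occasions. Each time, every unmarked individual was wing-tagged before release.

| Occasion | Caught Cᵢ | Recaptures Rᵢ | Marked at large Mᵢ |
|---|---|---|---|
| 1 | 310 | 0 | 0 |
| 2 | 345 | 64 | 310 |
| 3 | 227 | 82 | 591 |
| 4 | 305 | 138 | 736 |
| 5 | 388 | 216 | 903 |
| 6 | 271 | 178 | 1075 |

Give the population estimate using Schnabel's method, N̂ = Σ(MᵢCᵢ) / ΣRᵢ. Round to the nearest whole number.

Σ MᵢCᵢ = 0·310 + 310·345 + 591·227 + 736·305 + 903·388 + 1075·271 = 0 + 106950 + 134157 + 224480 + 350364 + 291325 = 1107276
Σ Rᵢ = 0 + 64 + 82 + 138 + 216 + 178 = 678
N̂ = 1107276 / 678 ≈ 1633.2 → 1633

N ≈ 1633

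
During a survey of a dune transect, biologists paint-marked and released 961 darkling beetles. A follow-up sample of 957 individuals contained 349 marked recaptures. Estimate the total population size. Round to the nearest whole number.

N ≈ 2635

The marked fraction in the recapture sample should equal the marked fraction in the population: 349/957 = 961/N.
N = (961 × 957) / 349 = 919677 / 349 ≈ 2635.2 → 2635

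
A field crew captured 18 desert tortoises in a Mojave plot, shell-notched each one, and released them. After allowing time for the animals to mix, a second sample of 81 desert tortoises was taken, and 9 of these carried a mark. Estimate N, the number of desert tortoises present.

N = (18 × 81) / 9 = 1458 / 9 = 162

N = 162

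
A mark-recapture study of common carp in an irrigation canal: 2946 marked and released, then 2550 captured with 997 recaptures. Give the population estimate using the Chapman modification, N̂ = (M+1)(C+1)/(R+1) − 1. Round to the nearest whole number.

N ≈ 7532

N̂ = (2946+1)(2550+1)/(997+1) − 1 = 2947·2551/998 − 1
= 7517797/998 − 1 ≈ 7532.9 − 1 ≈ 7531.9 → 7532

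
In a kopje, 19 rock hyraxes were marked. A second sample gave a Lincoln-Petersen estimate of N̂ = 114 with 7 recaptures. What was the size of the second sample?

From N = M·C/R: C = N·R / M = 114·7 / 19 = 798 / 19 = 42.

C = 42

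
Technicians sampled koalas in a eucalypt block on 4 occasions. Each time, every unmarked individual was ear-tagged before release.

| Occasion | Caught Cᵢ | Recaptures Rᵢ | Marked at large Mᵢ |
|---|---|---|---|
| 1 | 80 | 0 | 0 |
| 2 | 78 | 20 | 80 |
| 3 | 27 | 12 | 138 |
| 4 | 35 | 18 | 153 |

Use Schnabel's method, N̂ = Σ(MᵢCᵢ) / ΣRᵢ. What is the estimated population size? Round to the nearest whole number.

N ≈ 306

Σ MᵢCᵢ = 0·80 + 80·78 + 138·27 + 153·35 = 0 + 6240 + 3726 + 5355 = 15321
Σ Rᵢ = 0 + 20 + 12 + 18 = 50
N̂ = 15321 / 50 ≈ 306.4 → 306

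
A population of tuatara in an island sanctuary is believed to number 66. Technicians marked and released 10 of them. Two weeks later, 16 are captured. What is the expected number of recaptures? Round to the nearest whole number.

expected recaptures ≈ 2

Expected recaptures E[R] = M·C / N.
E[R] = 10 × 16 / 66 = 160 / 66 ≈ 2.4 → 2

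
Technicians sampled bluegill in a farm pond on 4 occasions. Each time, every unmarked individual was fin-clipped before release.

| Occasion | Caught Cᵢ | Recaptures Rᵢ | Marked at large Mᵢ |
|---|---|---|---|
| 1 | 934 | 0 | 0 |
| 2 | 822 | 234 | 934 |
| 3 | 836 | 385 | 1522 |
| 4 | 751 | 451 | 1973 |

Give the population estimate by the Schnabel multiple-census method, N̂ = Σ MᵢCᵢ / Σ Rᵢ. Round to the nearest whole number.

N ≈ 3291

Σ MᵢCᵢ = 0·934 + 934·822 + 1522·836 + 1973·751 = 0 + 767748 + 1272392 + 1481723 = 3521863
Σ Rᵢ = 0 + 234 + 385 + 451 = 1070
N̂ = 3521863 / 1070 ≈ 3291.46 → 3291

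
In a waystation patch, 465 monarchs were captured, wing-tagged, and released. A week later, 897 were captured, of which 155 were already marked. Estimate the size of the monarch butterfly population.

If marked individuals mix randomly, R/C ≈ M/N, giving N ≈ M·C/R.
N = (465 × 897) / 155 = 417105 / 155 = 2691

N = 2691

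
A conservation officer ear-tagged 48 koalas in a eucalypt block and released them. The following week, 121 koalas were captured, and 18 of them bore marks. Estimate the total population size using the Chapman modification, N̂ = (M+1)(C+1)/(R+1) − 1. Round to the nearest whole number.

N̂ = (48+1)(121+1)/(18+1) − 1 = 49·122/19 − 1
= 5978/19 − 1 ≈ 314.6 − 1 ≈ 313.6 → 314

N ≈ 314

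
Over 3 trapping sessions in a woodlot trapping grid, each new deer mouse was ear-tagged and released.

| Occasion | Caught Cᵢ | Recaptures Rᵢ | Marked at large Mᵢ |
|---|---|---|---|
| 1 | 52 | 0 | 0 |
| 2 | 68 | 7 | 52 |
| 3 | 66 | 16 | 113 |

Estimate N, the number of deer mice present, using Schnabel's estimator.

Σ MᵢCᵢ = 0·52 + 52·68 + 113·66 = 0 + 3536 + 7458 = 10994
Σ Rᵢ = 0 + 7 + 16 = 23
N̂ = 10994 / 23 = 478

N = 478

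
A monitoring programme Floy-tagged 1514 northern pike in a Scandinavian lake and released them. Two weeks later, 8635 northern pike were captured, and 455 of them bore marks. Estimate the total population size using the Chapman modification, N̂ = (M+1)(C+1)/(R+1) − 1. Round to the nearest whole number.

N̂ = (1514+1)(8635+1)/(455+1) − 1 = 1515·8636/456 − 1
= 13083540/456 − 1 ≈ 28692.0 − 1 ≈ 28691.0 → 28691

N ≈ 28,691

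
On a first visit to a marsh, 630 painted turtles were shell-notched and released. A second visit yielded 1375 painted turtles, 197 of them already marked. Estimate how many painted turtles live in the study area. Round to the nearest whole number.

N = (630 × 1375) / 197 = 866250 / 197 ≈ 4397.2 → 4397

N ≈ 4397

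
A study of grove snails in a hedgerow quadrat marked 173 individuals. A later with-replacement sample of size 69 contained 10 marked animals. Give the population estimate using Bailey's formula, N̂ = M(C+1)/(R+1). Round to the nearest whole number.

N ≈ 1101

N̂ = 173·(69+1)/(10+1) = 173·70/11 = 12110/11 ≈ 1100.9 → 1101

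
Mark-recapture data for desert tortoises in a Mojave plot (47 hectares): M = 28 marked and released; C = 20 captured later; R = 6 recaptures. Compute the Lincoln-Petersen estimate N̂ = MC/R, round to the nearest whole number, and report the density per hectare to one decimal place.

N̂ = 28·20/6 = 560/6 ≈ 93.3 → 93
Density = N̂ / area = 93 / 47 ≈ 1.98 → 2.0 per hectare

density ≈ 2.0 desert tortoises per hectare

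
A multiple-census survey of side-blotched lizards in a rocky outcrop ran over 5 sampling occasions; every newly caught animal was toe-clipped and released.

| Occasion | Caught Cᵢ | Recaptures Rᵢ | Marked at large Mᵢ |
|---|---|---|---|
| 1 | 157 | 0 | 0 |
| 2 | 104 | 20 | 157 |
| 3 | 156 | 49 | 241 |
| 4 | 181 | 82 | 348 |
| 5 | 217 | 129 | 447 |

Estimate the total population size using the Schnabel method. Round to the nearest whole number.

Σ MᵢCᵢ = 0·157 + 157·104 + 241·156 + 348·181 + 447·217 = 0 + 16328 + 37596 + 62988 + 96999 = 213911
Σ Rᵢ = 0 + 20 + 49 + 82 + 129 = 280
N̂ = 213911 / 280 ≈ 764.0 → 764

N ≈ 764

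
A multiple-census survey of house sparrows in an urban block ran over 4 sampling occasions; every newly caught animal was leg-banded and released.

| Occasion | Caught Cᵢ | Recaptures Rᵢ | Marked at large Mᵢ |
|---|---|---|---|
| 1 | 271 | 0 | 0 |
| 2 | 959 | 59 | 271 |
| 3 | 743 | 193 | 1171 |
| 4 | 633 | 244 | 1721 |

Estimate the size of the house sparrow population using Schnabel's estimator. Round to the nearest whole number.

Σ MᵢCᵢ = 0·271 + 271·959 + 1171·743 + 1721·633 = 0 + 259889 + 870053 + 1089393 = 2219335
Σ Rᵢ = 0 + 59 + 193 + 244 = 496
N̂ = 2219335 / 496 ≈ 4474.47 → 4474

N ≈ 4474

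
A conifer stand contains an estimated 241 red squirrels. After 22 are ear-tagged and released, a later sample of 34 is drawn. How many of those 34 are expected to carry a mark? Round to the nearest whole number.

Expected recaptures E[R] = M·C / N.
E[R] = 22 × 34 / 241 = 748 / 241 ≈ 3.1 → 3

expected recaptures ≈ 3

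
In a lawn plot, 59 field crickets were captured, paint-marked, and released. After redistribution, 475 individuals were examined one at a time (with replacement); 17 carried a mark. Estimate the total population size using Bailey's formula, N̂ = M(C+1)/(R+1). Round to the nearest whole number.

N̂ = 59·(475+1)/(17+1) = 59·476/18 = 28084/18 ≈ 1560.2 → 1560

N ≈ 1560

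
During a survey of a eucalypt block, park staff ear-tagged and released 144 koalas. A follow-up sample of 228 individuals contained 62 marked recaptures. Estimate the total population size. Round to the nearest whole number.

Lincoln-Petersen assumes M/N = R/C, so N = M·C / R.
N = (144 × 228) / 62 = 32832 / 62 ≈ 529.5 → 530

N ≈ 530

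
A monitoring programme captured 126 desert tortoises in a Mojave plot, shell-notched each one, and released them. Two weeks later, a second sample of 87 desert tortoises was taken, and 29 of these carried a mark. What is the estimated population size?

Lincoln-Petersen assumes M/N = R/C, so N = M·C / R.
N = (126 × 87) / 29 = 10962 / 29 = 378

N = 378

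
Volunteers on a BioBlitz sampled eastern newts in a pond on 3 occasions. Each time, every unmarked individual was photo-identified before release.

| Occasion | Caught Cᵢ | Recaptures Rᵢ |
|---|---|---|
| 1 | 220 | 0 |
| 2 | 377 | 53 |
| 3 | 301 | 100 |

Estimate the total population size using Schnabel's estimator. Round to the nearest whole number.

Marked at large before each occasion: Mᵢ = Σⱼ<ᵢ (Cⱼ − Rⱼ) → M1=0, M2=220, M3=544
Σ MᵢCᵢ = 0·220 + 220·377 + 544·301 = 0 + 82940 + 163744 = 246684
Σ Rᵢ = 0 + 53 + 100 = 153
N̂ = 246684 / 153 ≈ 1612.3 → 1612

N ≈ 1612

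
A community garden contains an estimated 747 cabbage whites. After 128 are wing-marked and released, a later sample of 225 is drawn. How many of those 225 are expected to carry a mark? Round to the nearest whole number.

expected recaptures ≈ 39

The marked fraction of the population is 128/747, so in a sample of 225 expect C·(M/N) marked.
E[R] = 128 × 225 / 747 = 28800 / 747 ≈ 38.6 → 39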